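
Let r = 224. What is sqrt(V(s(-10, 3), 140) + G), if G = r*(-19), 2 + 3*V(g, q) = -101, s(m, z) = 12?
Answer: I*sqrt(38613)/3 ≈ 65.501*I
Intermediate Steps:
V(g, q) = -103/3 (V(g, q) = -2/3 + (1/3)*(-101) = -2/3 - 101/3 = -103/3)
G = -4256 (G = 224*(-19) = -4256)
sqrt(V(s(-10, 3), 140) + G) = sqrt(-103/3 - 4256) = sqrt(-12871/3) = I*sqrt(38613)/3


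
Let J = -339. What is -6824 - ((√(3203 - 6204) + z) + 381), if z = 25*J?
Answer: 1270 - I*√3001 ≈ 1270.0 - 54.781*I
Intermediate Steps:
z = -8475 (z = 25*(-339) = -8475)
-6824 - ((√(3203 - 6204) + z) + 381) = -6824 - ((√(3203 - 6204) - 8475) + 381) = -6824 - ((√(-3001) - 8475) + 381) = -6824 - ((I*√3001 - 8475) + 381) = -6824 - ((-8475 + I*√3001) + 381) = -6824 - (-8094 + I*√3001) = -6824 + (8094 - I*√3001) = 1270 - I*√3001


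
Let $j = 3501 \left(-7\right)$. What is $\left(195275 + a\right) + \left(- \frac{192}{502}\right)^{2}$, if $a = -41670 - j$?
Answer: $\frac{11221243328}{63001} \approx 1.7811 \cdot 10^{5}$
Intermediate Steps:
$j = -24507$
$a = -17163$ ($a = -41670 - -24507 = -41670 + 24507 = -17163$)
$\left(195275 + a\right) + \left(- \frac{192}{502}\right)^{2} = \left(195275 - 17163\right) + \left(- \frac{192}{502}\right)^{2} = 178112 + \left(\left(-192\right) \frac{1}{502}\right)^{2} = 178112 + \left(- \frac{96}{251}\right)^{2} = 178112 + \frac{9216}{63001} = \frac{11221243328}{63001}$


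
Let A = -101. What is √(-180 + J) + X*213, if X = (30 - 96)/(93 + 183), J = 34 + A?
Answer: -2343/46 + I*√247 ≈ -50.935 + 15.716*I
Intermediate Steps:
J = -67 (J = 34 - 101 = -67)
X = -11/46 (X = -66/276 = -66*1/276 = -11/46 ≈ -0.23913)
√(-180 + J) + X*213 = √(-180 - 67) - 11/46*213 = √(-247) - 2343/46 = I*√247 - 2343/46 = -2343/46 + I*√247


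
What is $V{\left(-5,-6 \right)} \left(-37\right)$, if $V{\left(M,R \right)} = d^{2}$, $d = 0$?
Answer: $0$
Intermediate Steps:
$V{\left(M,R \right)} = 0$ ($V{\left(M,R \right)} = 0^{2} = 0$)
$V{\left(-5,-6 \right)} \left(-37\right) = 0 \left(-37\right) = 0$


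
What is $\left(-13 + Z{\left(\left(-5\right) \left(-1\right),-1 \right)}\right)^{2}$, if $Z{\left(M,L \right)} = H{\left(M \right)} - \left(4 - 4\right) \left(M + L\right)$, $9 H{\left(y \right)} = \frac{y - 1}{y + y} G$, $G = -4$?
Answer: $\frac{351649}{2025} \approx 173.65$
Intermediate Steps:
$H{\left(y \right)} = - \frac{2 \left(-1 + y\right)}{9 y}$ ($H{\left(y \right)} = \frac{\frac{y - 1}{y + y} \left(-4\right)}{9} = \frac{\frac{-1 + y}{2 y} \left(-4\right)}{9} = \frac{\left(-2\right) \frac{1}{y} \left(-1 + y\right)}{9} = - \frac{2 \left(-1 + y\right)}{9 y}$)
$Z{\left(M,L \right)} = \frac{2 \left(1 - M\right)}{9 M}$ ($Z{\left(M,L \right)} = \frac{2 \left(1 - M\right)}{9 M} - \left(4 - 4\right) \left(M + L\right) = \frac{2 \left(1 - M\right)}{9 M} - 0 \left(L + M\right) = \frac{2 \left(1 - M\right)}{9 M} - 0 = \frac{2 \left(1 - M\right)}{9 M} + 0 = \frac{2 \left(1 - M\right)}{9 M}$)
$\left(-13 + Z{\left(\left(-5\right) \left(-1\right),-1 \right)}\right)^{2} = \left(-13 + \frac{2 \left(1 - \left(-5\right) \left(-1\right)\right)}{9 \left(\left(-5\right) \left(-1\right)\right)}\right)^{2} = \left(-13 + \frac{2 \left(1 - 5\right)}{9 \cdot 5}\right)^{2} = \left(-13 + \frac{2}{9} \cdot \frac{1}{5} \left(1 - 5\right)\right)^{2} = \left(-13 + \frac{2}{9} \cdot \frac{1}{5} \left(-4\right)\right)^{2} = \left(-13 - \frac{8}{45}\right)^{2} = \left(- \frac{593}{45}\right)^{2} = \frac{351649}{2025}$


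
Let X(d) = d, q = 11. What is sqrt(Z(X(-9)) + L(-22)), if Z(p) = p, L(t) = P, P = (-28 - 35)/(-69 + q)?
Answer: 3*I*sqrt(2958)/58 ≈ 2.8131*I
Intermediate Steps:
P = 63/58 (P = (-28 - 35)/(-69 + 11) = -63/(-58) = -63*(-1/58) = 63/58 ≈ 1.0862)
L(t) = 63/58
sqrt(Z(X(-9)) + L(-22)) = sqrt(-9 + 63/58) = sqrt(-459/58) = 3*I*sqrt(2958)/58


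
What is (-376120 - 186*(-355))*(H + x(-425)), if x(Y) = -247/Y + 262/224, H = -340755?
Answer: 502961473182949/4760 ≈ 1.0566e+11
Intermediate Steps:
x(Y) = 131/112 - 247/Y (x(Y) = -247/Y + 262*(1/224) = -247/Y + 131/112 = 131/112 - 247/Y)
(-376120 - 186*(-355))*(H + x(-425)) = (-376120 - 186*(-355))*(-340755 + (131/112 - 247/(-425))) = (-376120 + 66030)*(-340755 + (131/112 - 247*(-1/425))) = -310090*(-340755 + (131/112 + 247/425)) = -310090*(-340755 + 83339/47600) = -310090*(-16219854661/47600) = 502961473182949/4760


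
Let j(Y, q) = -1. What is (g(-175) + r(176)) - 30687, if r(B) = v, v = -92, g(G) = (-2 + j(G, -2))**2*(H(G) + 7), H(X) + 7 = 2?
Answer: -30761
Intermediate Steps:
H(X) = -5 (H(X) = -7 + 2 = -5)
g(G) = 18 (g(G) = (-2 - 1)**2*(-5 + 7) = (-3)**2*2 = 9*2 = 18)
r(B) = -92
(g(-175) + r(176)) - 30687 = (18 - 92) - 30687 = -74 - 30687 = -30761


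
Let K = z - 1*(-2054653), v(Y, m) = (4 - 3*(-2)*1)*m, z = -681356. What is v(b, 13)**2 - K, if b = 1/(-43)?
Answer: -1356397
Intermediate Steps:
b = -1/43 ≈ -0.023256
v(Y, m) = 10*m (v(Y, m) = (4 + 6*1)*m = (4 + 6)*m = 10*m)
K = 1373297 (K = -681356 - 1*(-2054653) = -681356 + 2054653 = 1373297)
v(b, 13)**2 - K = (10*13)**2 - 1*1373297 = 130**2 - 1373297 = 16900 - 1373297 = -1356397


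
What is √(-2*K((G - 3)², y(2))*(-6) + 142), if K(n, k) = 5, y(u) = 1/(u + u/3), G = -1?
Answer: √202 ≈ 14.213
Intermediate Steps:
y(u) = 3/(4*u) (y(u) = 1/(u + u*(⅓)) = 1/(u + u/3) = 1/(4*u/3) = 3/(4*u))
√(-2*K((G - 3)², y(2))*(-6) + 142) = √(-2*5*(-6) + 142) = √(-10*(-6) + 142) = √(60 + 142) = √202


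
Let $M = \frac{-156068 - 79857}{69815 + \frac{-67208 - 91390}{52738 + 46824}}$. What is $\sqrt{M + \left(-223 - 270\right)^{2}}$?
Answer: $\frac{3 \sqrt{20385914899373682923426}}{868845304} \approx 493.0$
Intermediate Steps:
$M = - \frac{11744582425}{3475381216}$ ($M = - \frac{235925}{69815 - \frac{158598}{99562}} = - \frac{235925}{69815 - \frac{79299}{49781}} = - \frac{235925}{\frac{3475381216}{49781}} = \left(-235925\right) \frac{49781}{3475381216} = - \frac{11744582425}{3475381216} \approx -3.3794$)
$\sqrt{M + \left(-223 - 270\right)^{2}} = \sqrt{- \frac{11744582425}{3475381216} + \left(-223 - 270\right)^{2}} = \sqrt{- \frac{11744582425}{3475381216} + \left(-493\right)^{2}} = \sqrt{- \frac{11744582425}{3475381216} + 243049} = \sqrt{\frac{844676184585159}{3475381216}} = \frac{3 \sqrt{20385914899373682923426}}{868845304}$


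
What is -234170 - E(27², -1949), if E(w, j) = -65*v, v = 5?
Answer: -233845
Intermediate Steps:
E(w, j) = -325 (E(w, j) = -65*5 = -325)
-234170 - E(27², -1949) = -234170 - 1*(-325) = -234170 + 325 = -233845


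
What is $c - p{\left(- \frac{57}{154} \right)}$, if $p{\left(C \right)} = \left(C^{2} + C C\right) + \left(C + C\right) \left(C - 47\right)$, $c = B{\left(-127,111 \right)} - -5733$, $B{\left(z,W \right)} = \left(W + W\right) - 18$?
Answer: $\frac{34990941}{5929} \approx 5901.7$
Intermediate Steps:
$B{\left(z,W \right)} = -18 + 2 W$ ($B{\left(z,W \right)} = 2 W - 18 = -18 + 2 W$)
$c = 5937$ ($c = \left(-18 + 2 \cdot 111\right) - -5733 = \left(-18 + 222\right) + 5733 = 204 + 5733 = 5937$)
$p{\left(C \right)} = 2 C^{2} + 2 C \left(-47 + C\right)$ ($p{\left(C \right)} = \left(C^{2} + C^{2}\right) + 2 C \left(-47 + C\right) = 2 C^{2} + 2 C \left(-47 + C\right)$)
$c - p{\left(- \frac{57}{154} \right)} = 5937 - 2 \left(- \frac{57}{154}\right) \left(-47 + 2 \left(- \frac{57}{154}\right)\right) = 5937 - 2 \left(- \frac{57}{154}\right) \left(-47 - \frac{57}{77}\right) = 5937 - 2 \left(- \frac{57}{154}\right) \left(- \frac{3676}{77}\right) = 5937 - \frac{209532}{5929} = \frac{34990941}{5929}$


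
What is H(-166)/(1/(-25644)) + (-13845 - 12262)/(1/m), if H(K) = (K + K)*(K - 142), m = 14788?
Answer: -3008323180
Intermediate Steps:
H(K) = 2*K*(-142 + K) (H(K) = (2*K)*(-142 + K) = 2*K*(-142 + K))
H(-166)/(1/(-25644)) + (-13845 - 12262)/(1/m) = (2*(-166)*(-142 - 166))/(1/(-25644)) + (-13845 - 12262)/(1/14788) = (2*(-166)*(-308))/(-1/25644) - 26107/1/14788 = 102256*(-25644) - 26107*14788 = -2622252864 - 386070316 = -3008323180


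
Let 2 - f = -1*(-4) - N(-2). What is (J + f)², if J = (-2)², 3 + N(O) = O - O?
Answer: 1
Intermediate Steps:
N(O) = -3 (N(O) = -3 + (O - O) = -3 + 0 = -3)
J = 4
f = -5 (f = 2 - (-1*(-4) - 1*(-3)) = 2 - (4 + 3) = 2 - 1*7 = 2 - 7 = -5)
(J + f)² = (4 - 5)² = (-1)² = 1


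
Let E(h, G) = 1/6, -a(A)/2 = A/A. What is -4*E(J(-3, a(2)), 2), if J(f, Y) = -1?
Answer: -2/3 ≈ -0.66667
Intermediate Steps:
a(A) = -2 (a(A) = -2*A/A = -2*1 = -2)
E(h, G) = 1/6
-4*E(J(-3, a(2)), 2) = -4*1/6 = -2/3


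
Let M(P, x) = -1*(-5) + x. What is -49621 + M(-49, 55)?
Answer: -49561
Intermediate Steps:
M(P, x) = 5 + x
-49621 + M(-49, 55) = -49621 + (5 + 55) = -49621 + 60 = -49561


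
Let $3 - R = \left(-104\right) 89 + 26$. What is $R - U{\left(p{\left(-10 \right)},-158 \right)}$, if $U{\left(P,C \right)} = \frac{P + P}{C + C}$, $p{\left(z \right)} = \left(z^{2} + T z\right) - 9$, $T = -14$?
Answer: $\frac{1459045}{158} \approx 9234.5$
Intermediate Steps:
$p{\left(z \right)} = -9 + z^{2} - 14 z$ ($p{\left(z \right)} = \left(z^{2} - 14 z\right) - 9 = -9 + z^{2} - 14 z$)
$U{\left(P,C \right)} = \frac{P}{C}$ ($U{\left(P,C \right)} = \frac{2 P}{2 C} = 2 P \frac{1}{2 C} = \frac{P}{C}$)
$R = 9233$ ($R = 3 - \left(\left(-104\right) 89 + 26\right) = 3 - \left(-9256 + 26\right) = 3 - -9230 = 3 + 9230 = 9233$)
$R - U{\left(p{\left(-10 \right)},-158 \right)} = 9233 - \frac{-9 + \left(-10\right)^{2} - -140}{-158} = 9233 - \left(-9 + 100 + 140\right) \left(- \frac{1}{158}\right) = 9233 - 231 \left(- \frac{1}{158}\right) = 9233 - - \frac{231}{158} = 9233 + \frac{231}{158} = \frac{1459045}{158}$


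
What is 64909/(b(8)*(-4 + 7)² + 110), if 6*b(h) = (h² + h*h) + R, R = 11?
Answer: 9986/49 ≈ 203.80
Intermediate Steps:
b(h) = 11/6 + h²/3 (b(h) = ((h² + h*h) + 11)/6 = ((h² + h²) + 11)/6 = (2*h² + 11)/6 = (11 + 2*h²)/6 = 11/6 + h²/3)
64909/(b(8)*(-4 + 7)² + 110) = 64909/((11/6 + (⅓)*8²)*(-4 + 7)² + 110) = 64909/((11/6 + (⅓)*64)*3² + 110) = 64909/((11/6 + 64/3)*9 + 110) = 64909/((139/6)*9 + 110) = 64909/(417/2 + 110) = 64909/(637/2) = 64909*(2/637) = 9986/49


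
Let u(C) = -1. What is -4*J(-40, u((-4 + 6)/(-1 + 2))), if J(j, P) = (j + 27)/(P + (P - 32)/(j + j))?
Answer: -4160/47 ≈ -88.511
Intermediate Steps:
J(j, P) = (27 + j)/(P + (-32 + P)/(2*j)) (J(j, P) = (27 + j)/(P + (-32 + P)/((2*j))) = (27 + j)/(P + (-32 + P)*(1/(2*j))) = (27 + j)/(P + (-32 + P)/(2*j)))
-4*J(-40, u((-4 + 6)/(-1 + 2))) = -8*(-40)*(27 - 40)/(-32 - 1 + 2*(-1)*(-40)) = -8*(-40)*(-13)/(-32 - 1 + 80) = -8*(-40)*(-13)/47 = -4*1040/47 = -4160/47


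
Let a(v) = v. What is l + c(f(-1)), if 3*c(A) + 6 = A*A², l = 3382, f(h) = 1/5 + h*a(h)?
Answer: 422572/125 ≈ 3380.6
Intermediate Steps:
f(h) = ⅕ + h² (f(h) = 1/5 + h*h = ⅕ + h²)
c(A) = -2 + A³/3 (c(A) = -2 + (A*A²)/3 = -2 + A³/3)
l + c(f(-1)) = 3382 + (-2 + (⅕ + (-1)²)³/3) = 3382 + (-2 + (⅕ + 1)³/3) = 3382 + (-2 + (6/5)³/3) = 3382 + (-2 + (⅓)*(216/125)) = 3382 + (-2 + 72/125) = 3382 - 178/125 = 422572/125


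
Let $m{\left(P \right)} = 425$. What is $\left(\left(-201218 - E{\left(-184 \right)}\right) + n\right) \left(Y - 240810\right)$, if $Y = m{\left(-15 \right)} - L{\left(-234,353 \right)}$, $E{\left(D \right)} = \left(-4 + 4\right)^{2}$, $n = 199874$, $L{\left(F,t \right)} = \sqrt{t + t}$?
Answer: $323077440 + 1344 \sqrt{706} \approx 3.2311 \cdot 10^{8}$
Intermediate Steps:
$L{\left(F,t \right)} = \sqrt{2} \sqrt{t}$ ($L{\left(F,t \right)} = \sqrt{2 t} = \sqrt{2} \sqrt{t}$)
$E{\left(D \right)} = 0$ ($E{\left(D \right)} = 0^{2} = 0$)
$Y = 425 - \sqrt{706}$ ($Y = 425 - \sqrt{2} \sqrt{353} = 425 - \sqrt{706} \approx 398.43$)
$\left(\left(-201218 - E{\left(-184 \right)}\right) + n\right) \left(Y - 240810\right) = \left(\left(-201218 - 0\right) + 199874\right) \left(\left(425 - \sqrt{706}\right) - 240810\right) = \left(\left(-201218 + 0\right) + 199874\right) \left(-240385 - \sqrt{706}\right) = \left(-201218 + 199874\right) \left(-240385 - \sqrt{706}\right) = - 1344 \left(-240385 - \sqrt{706}\right) = 323077440 + 1344 \sqrt{706}$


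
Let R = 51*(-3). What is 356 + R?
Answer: 203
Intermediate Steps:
R = -153
356 + R = 356 - 153 = 203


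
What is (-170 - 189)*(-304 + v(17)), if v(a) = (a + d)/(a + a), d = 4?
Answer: 3703085/34 ≈ 1.0891e+5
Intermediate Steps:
v(a) = (4 + a)/(2*a) (v(a) = (a + 4)/(a + a) = (4 + a)/((2*a)) = (4 + a)*(1/(2*a)) = (4 + a)/(2*a))
(-170 - 189)*(-304 + v(17)) = (-170 - 189)*(-304 + (½)*(4 + 17)/17) = -359*(-304 + (½)*(1/17)*21) = -359*(-304 + 21/34) = -359*(-10315/34) = 3703085/34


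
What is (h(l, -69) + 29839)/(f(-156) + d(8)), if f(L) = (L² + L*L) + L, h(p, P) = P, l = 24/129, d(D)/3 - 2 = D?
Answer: 14885/24273 ≈ 0.61323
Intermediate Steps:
d(D) = 6 + 3*D
l = 8/43 (l = 24*(1/129) = 8/43 ≈ 0.18605)
f(L) = L + 2*L² (f(L) = (L² + L²) + L = 2*L² + L = L + 2*L²)
(h(l, -69) + 29839)/(f(-156) + d(8)) = (-69 + 29839)/(-156*(1 + 2*(-156)) + (6 + 3*8)) = 29770/(-156*(1 - 312) + (6 + 24)) = 29770/(-156*(-311) + 30) = 29770/(48516 + 30) = 29770/48546 = 29770*(1/48546) = 14885/24273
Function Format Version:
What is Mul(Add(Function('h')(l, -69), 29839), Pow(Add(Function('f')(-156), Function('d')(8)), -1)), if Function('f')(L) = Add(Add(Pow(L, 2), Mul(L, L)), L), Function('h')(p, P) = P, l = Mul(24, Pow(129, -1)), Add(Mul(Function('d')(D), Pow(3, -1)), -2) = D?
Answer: Rational(14885, 24273) ≈ 0.61323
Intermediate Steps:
Function('d')(D) = Add(6, Mul(3, D))
l = Rational(8, 43) (l = Mul(24, Rational(1, 129)) = Rational(8, 43) ≈ 0.18605)
Function('f')(L) = Add(L, Mul(2, Pow(L, 2))) (Function('f')(L) = Add(Add(Pow(L, 2), Pow(L, 2)), L) = Add(Mul(2, Pow(L, 2)), L) = Add(L, Mul(2, Pow(L, 2))))
Mul(Add(Function('h')(l, -69), 29839), Pow(Add(Function('f')(-156), Function('d')(8)), -1)) = Mul(Add(-69, 29839), Pow(Add(Mul(-156, Add(1, Mul(2, -156))), Add(6, Mul(3, 8))), -1)) = Mul(29770, Pow(Add(Mul(-156, Add(1, -312)), Add(6, 24)), -1)) = Mul(29770, Pow(Add(Mul(-156, -311), 30), -1)) = Mul(29770, Pow(Add(48516, 30), -1)) = Mul(29770, Pow(48546, -1)) = Mul(29770, Rational(1, 48546)) = Rational(14885, 24273)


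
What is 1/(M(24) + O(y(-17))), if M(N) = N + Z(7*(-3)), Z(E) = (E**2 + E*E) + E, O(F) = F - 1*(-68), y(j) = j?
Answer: 1/936 ≈ 0.0010684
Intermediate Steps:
O(F) = 68 + F (O(F) = F + 68 = 68 + F)
Z(E) = E + 2*E**2 (Z(E) = (E**2 + E**2) + E = 2*E**2 + E = E + 2*E**2)
M(N) = 861 + N (M(N) = N + (7*(-3))*(1 + 2*(7*(-3))) = N - 21*(1 + 2*(-21)) = N - 21*(1 - 42) = N - 21*(-41) = N + 861 = 861 + N)
1/(M(24) + O(y(-17))) = 1/((861 + 24) + (68 - 17)) = 1/(885 + 51) = 1/936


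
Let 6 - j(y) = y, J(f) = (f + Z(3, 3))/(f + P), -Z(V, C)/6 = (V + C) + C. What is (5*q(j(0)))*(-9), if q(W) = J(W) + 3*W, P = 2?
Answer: -540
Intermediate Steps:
Z(V, C) = -12*C - 6*V (Z(V, C) = -6*((V + C) + C) = -6*((C + V) + C) = -6*(V + 2*C) = -12*C - 6*V)
J(f) = (-54 + f)/(2 + f) (J(f) = (f + (-12*3 - 6*3))/(f + 2) = (f + (-36 - 18))/(2 + f) = (f - 54)/(2 + f) = (-54 + f)/(2 + f))
j(y) = 6 - y
q(W) = 3*W + (-54 + W)/(2 + W) (q(W) = (-54 + W)/(2 + W) + 3*W = 3*W + (-54 + W)/(2 + W))
(5*q(j(0)))*(-9) = (5*((-54 + (6 - 1*0) + 3*(6 - 1*0)*(2 + (6 - 1*0)))/(2 + (6 - 1*0))))*(-9) = (5*((-54 + (6 + 0) + 3*(6 + 0)*(2 + (6 + 0)))/(2 + (6 + 0))))*(-9) = (5*((-54 + 6 + 3*6*(2 + 6))/(2 + 6)))*(-9) = (5*((-54 + 6 + 3*6*8)/8))*(-9) = (5*((-54 + 6 + 144)/8))*(-9) = (5*((⅛)*96))*(-9) = (5*12)*(-9) = 60*(-9) = -540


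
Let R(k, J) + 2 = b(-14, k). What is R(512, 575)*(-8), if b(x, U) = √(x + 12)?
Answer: 16 - 8*I*√2 ≈ 16.0 - 11.314*I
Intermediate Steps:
b(x, U) = √(12 + x)
R(k, J) = -2 + I*√2 (R(k, J) = -2 + √(12 - 14) = -2 + √(-2) = -2 + I*√2)
R(512, 575)*(-8) = (-2 + I*√2)*(-8) = 16 - 8*I*√2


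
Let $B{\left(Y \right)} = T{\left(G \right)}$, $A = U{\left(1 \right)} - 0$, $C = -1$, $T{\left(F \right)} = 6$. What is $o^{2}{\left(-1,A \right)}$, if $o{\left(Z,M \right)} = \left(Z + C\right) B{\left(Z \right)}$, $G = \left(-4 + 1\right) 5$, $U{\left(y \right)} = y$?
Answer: $144$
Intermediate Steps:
$G = -15$ ($G = \left(-3\right) 5 = -15$)
$A = 1$ ($A = 1 - 0 = 1 + 0 = 1$)
$B{\left(Y \right)} = 6$
$o{\left(Z,M \right)} = -6 + 6 Z$ ($o{\left(Z,M \right)} = \left(Z - 1\right) 6 = \left(-1 + Z\right) 6 = -6 + 6 Z$)
$o^{2}{\left(-1,A \right)} = \left(-6 + 6 \left(-1\right)\right)^{2} = \left(-6 - 6\right)^{2} = \left(-12\right)^{2} = 144$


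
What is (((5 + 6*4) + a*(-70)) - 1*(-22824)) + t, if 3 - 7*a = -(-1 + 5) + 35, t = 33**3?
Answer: 59070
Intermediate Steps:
t = 35937
a = -4 (a = 3/7 - (-(-1 + 5) + 35)/7 = 3/7 - (-1*4 + 35)/7 = 3/7 - (-4 + 35)/7 = 3/7 - 1/7*31 = 3/7 - 31/7 = -4)
(((5 + 6*4) + a*(-70)) - 1*(-22824)) + t = (((5 + 6*4) - 4*(-70)) - 1*(-22824)) + 35937 = (((5 + 24) + 280) + 22824) + 35937 = ((29 + 280) + 22824) + 35937 = (309 + 22824) + 35937 = 23133 + 35937 = 59070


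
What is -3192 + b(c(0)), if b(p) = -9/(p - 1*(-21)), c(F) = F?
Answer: -22347/7 ≈ -3192.4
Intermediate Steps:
b(p) = -9/(21 + p) (b(p) = -9/(p + 21) = -9/(21 + p))
-3192 + b(c(0)) = -3192 - 9/(21 + 0) = -3192 - 9/21 = -3192 - 9*1/21 = -3192 - 3/7 = -22347/7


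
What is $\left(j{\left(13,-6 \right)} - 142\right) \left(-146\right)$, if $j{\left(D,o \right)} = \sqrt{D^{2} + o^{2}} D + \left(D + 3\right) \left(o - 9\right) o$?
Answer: $-189508 - 1898 \sqrt{205} \approx -2.1668 \cdot 10^{5}$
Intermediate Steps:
$j{\left(D,o \right)} = D \sqrt{D^{2} + o^{2}} + o \left(-9 + o\right) \left(3 + D\right)$ ($j{\left(D,o \right)} = D \sqrt{D^{2} + o^{2}} + \left(3 + D\right) \left(-9 + o\right) o = D \sqrt{D^{2} + o^{2}} + \left(-9 + o\right) \left(3 + D\right) o = D \sqrt{D^{2} + o^{2}} + o \left(-9 + o\right) \left(3 + D\right)$)
$\left(j{\left(13,-6 \right)} - 142\right) \left(-146\right) = \left(\left(\left(-27\right) \left(-6\right) + 3 \left(-6\right)^{2} + 13 \left(-6\right)^{2} + 13 \sqrt{13^{2} + \left(-6\right)^{2}} - 117 \left(-6\right)\right) - 142\right) \left(-146\right) = \left(\left(162 + 3 \cdot 36 + 13 \cdot 36 + 13 \sqrt{169 + 36} + 702\right) - 142\right) \left(-146\right) = \left(\left(162 + 108 + 468 + 13 \sqrt{205} + 702\right) - 142\right) \left(-146\right) = \left(\left(1440 + 13 \sqrt{205}\right) - 142\right) \left(-146\right) = \left(1298 + 13 \sqrt{205}\right) \left(-146\right) = -189508 - 1898 \sqrt{205}$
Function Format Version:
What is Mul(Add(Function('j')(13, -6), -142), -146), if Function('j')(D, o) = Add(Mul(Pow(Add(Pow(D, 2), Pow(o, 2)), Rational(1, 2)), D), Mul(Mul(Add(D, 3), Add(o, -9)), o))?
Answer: Add(-189508, Mul(-1898, Pow(205, Rational(1, 2)))) ≈ -2.1668e+5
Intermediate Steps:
Function('j')(D, o) = Add(Mul(D, Pow(Add(Pow(D, 2), Pow(o, 2)), Rational(1, 2))), Mul(o, Add(-9, o), Add(3, D))) (Function('j')(D, o) = Add(Mul(D, Pow(Add(Pow(D, 2), Pow(o, 2)), Rational(1, 2))), Mul(Mul(Add(3, D), Add(-9, o)), o)) = Add(Mul(D, Pow(Add(Pow(D, 2), Pow(o, 2)), Rational(1, 2))), Mul(Mul(Add(-9, o), Add(3, D)), o)) = Add(Mul(D, Pow(Add(Pow(D, 2), Pow(o, 2)), Rational(1, 2))), Mul(o, Add(-9, o), Add(3, D))))
Mul(Add(Function('j')(13, -6), -142), -146) = Mul(Add(Add(Mul(-27, -6), Mul(3, Pow(-6, 2)), Mul(13, Pow(-6, 2)), Mul(13, Pow(Add(Pow(13, 2), Pow(-6, 2)), Rational(1, 2))), Mul(-9, 13, -6)), -142), -146) = Mul(Add(Add(162, Mul(3, 36), Mul(13, 36), Mul(13, Pow(Add(169, 36), Rational(1, 2))), 702), -142), -146) = Mul(Add(Add(162, 108, 468, Mul(13, Pow(205, Rational(1, 2))), 702), -142), -146) = Mul(Add(Add(1440, Mul(13, Pow(205, Rational(1, 2)))), -142), -146) = Mul(Add(1298, Mul(13, Pow(205, Rational(1, 2)))), -146) = Add(-189508, Mul(-1898, Pow(205, Rational(1, 2))))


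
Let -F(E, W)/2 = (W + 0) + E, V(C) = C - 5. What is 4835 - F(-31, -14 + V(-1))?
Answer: 4733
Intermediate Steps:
V(C) = -5 + C
F(E, W) = -2*E - 2*W (F(E, W) = -2*((W + 0) + E) = -2*(W + E) = -2*(E + W) = -2*E - 2*W)
4835 - F(-31, -14 + V(-1)) = 4835 - (-2*(-31) - 2*(-14 + (-5 - 1))) = 4835 - (62 - 2*(-14 - 6)) = 4835 - (62 - 2*(-20)) = 4835 - (62 + 40) = 4835 - 1*102 = 4835 - 102 = 4733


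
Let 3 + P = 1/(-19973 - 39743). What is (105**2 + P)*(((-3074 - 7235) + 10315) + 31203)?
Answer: 20541443938959/59716 ≈ 3.4399e+8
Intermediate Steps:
P = -179149/59716 (P = -3 + 1/(-19973 - 39743) = -3 + 1/(-59716) = -3 - 1/59716 = -179149/59716 ≈ -3.0000)
(105**2 + P)*(((-3074 - 7235) + 10315) + 31203) = (105**2 - 179149/59716)*(((-3074 - 7235) + 10315) + 31203) = (11025 - 179149/59716)*((-10309 + 10315) + 31203) = 658189751*(6 + 31203)/59716 = (658189751/59716)*31209 = 20541443938959/59716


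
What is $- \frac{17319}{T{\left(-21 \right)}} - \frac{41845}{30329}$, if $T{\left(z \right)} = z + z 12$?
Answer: $\frac{13175494}{212303} \approx 62.06$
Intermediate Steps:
$T{\left(z \right)} = 13 z$ ($T{\left(z \right)} = z + 12 z = 13 z$)
$- \frac{17319}{T{\left(-21 \right)}} - \frac{41845}{30329} = - \frac{17319}{13 \left(-21\right)} - \frac{41845}{30329} = - \frac{17319}{-273} - \frac{41845}{30329} = \left(-17319\right) \left(- \frac{1}{273}\right) - \frac{41845}{30329} = \frac{5773}{91} - \frac{41845}{30329} = \frac{13175494}{212303}$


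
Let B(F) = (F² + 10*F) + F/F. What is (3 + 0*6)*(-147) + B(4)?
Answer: -384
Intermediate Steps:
B(F) = 1 + F² + 10*F (B(F) = (F² + 10*F) + 1 = 1 + F² + 10*F)
(3 + 0*6)*(-147) + B(4) = (3 + 0*6)*(-147) + (1 + 4² + 10*4) = (3 + 0)*(-147) + (1 + 16 + 40) = 3*(-147) + 57 = -441 + 57 = -384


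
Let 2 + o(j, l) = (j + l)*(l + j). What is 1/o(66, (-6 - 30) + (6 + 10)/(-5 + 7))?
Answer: 1/1442 ≈ 0.00069348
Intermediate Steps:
o(j, l) = -2 + (j + l)² (o(j, l) = -2 + (j + l)*(l + j) = -2 + (j + l)*(j + l) = -2 + (j + l)²)
1/o(66, (-6 - 30) + (6 + 10)/(-5 + 7)) = 1/(-2 + (66 + ((-6 - 30) + (6 + 10)/(-5 + 7)))²) = 1/(-2 + (66 + (-36 + 16/2))²) = 1/(-2 + (66 + (-36 + 16*(½)))²) = 1/(-2 + (66 + (-36 + 8))²) = 1/(-2 + (66 - 28)²) = 1/(-2 + 38²) = 1/(-2 + 1444) = 1/1442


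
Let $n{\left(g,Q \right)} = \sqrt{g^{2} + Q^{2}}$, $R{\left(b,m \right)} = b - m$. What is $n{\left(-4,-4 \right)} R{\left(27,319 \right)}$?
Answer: $- 1168 \sqrt{2} \approx -1651.8$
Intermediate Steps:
$n{\left(g,Q \right)} = \sqrt{Q^{2} + g^{2}}$
$n{\left(-4,-4 \right)} R{\left(27,319 \right)} = \sqrt{\left(-4\right)^{2} + \left(-4\right)^{2}} \left(27 - 319\right) = \sqrt{16 + 16} \left(27 - 319\right) = \sqrt{32} \left(-292\right) = 4 \sqrt{2} \left(-292\right) = - 1168 \sqrt{2}$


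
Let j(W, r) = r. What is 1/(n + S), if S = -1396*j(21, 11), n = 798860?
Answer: 1/783504 ≈ 1.2763e-6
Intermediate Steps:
S = -15356 (S = -1396*11 = -15356)
1/(n + S) = 1/(798860 - 15356) = 1/783504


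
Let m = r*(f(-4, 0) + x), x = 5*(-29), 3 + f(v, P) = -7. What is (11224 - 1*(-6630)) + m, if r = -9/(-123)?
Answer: 731549/41 ≈ 17843.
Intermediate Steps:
f(v, P) = -10 (f(v, P) = -3 - 7 = -10)
x = -145
r = 3/41 (r = -9*(-1/123) = 3/41 ≈ 0.073171)
m = -465/41 (m = 3*(-10 - 145)/41 = (3/41)*(-155) = -465/41 ≈ -11.341)
(11224 - 1*(-6630)) + m = (11224 - 1*(-6630)) - 465/41 = (11224 + 6630) - 465/41 = 17854 - 465/41 = 731549/41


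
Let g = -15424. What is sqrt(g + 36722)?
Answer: sqrt(21298) ≈ 145.94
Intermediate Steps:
sqrt(g + 36722) = sqrt(-15424 + 36722) = sqrt(21298)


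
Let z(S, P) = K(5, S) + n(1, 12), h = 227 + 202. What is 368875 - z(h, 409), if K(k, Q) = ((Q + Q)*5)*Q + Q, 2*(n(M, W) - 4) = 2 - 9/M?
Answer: -2943929/2 ≈ -1.4720e+6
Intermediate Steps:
n(M, W) = 5 - 9/(2*M) (n(M, W) = 4 + (2 - 9/M)/2 = 4 + (1 - 9/(2*M)) = 5 - 9/(2*M))
K(k, Q) = Q + 10*Q² (K(k, Q) = ((2*Q)*5)*Q + Q = (10*Q)*Q + Q = 10*Q² + Q = Q + 10*Q²)
h = 429
z(S, P) = ½ + S*(1 + 10*S) (z(S, P) = S*(1 + 10*S) + (5 - 9/2/1) = S*(1 + 10*S) + (5 - 9/2*1) = S*(1 + 10*S) + (5 - 9/2) = S*(1 + 10*S) + ½ = ½ + S*(1 + 10*S))
368875 - z(h, 409) = 368875 - (½ + 429 + 10*429²) = 368875 - (½ + 429 + 10*184041) = 368875 - (½ + 429 + 1840410) = 368875 - 1*3681679/2 = 368875 - 3681679/2 = -2943929/2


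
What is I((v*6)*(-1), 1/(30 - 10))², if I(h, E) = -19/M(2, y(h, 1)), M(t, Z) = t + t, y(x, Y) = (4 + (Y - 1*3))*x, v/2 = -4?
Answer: 361/16 ≈ 22.563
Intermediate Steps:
v = -8 (v = 2*(-4) = -8)
y(x, Y) = x*(1 + Y) (y(x, Y) = (4 + (Y - 3))*x = (4 + (-3 + Y))*x = (1 + Y)*x = x*(1 + Y))
M(t, Z) = 2*t
I(h, E) = -19/4 (I(h, E) = -19/(2*2) = -19/4)
I((v*6)*(-1), 1/(30 - 10))² = (-19/4)² = 361/16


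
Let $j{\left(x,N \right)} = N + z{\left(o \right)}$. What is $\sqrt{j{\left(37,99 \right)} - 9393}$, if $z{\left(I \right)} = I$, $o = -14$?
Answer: $2 i \sqrt{2327} \approx 96.478 i$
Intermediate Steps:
$j{\left(x,N \right)} = -14 + N$ ($j{\left(x,N \right)} = N - 14 = -14 + N$)
$\sqrt{j{\left(37,99 \right)} - 9393} = \sqrt{\left(-14 + 99\right) - 9393} = \sqrt{85 - 9393} = \sqrt{-9308} = 2 i \sqrt{2327}$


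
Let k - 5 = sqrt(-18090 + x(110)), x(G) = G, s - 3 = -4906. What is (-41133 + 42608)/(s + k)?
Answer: -116525/387232 - 1475*I*sqrt(4495)/12004192 ≈ -0.30092 - 0.008238*I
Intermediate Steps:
s = -4903 (s = 3 - 4906 = -4903)
k = 5 + 2*I*sqrt(4495) (k = 5 + sqrt(-18090 + 110) = 5 + sqrt(-17980) = 5 + 2*I*sqrt(4495) ≈ 5.0 + 134.09*I)
(-41133 + 42608)/(s + k) = (-41133 + 42608)/(-4903 + (5 + 2*I*sqrt(4495))) = 1475/(-4898 + 2*I*sqrt(4495))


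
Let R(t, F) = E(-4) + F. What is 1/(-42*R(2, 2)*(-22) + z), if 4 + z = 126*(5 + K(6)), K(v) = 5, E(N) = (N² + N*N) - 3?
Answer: 1/29900 ≈ 3.3445e-5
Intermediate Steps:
E(N) = -3 + 2*N² (E(N) = (N² + N²) - 3 = 2*N² - 3 = -3 + 2*N²)
R(t, F) = 29 + F (R(t, F) = (-3 + 2*(-4)²) + F = (-3 + 2*16) + F = (-3 + 32) + F = 29 + F)
z = 1256 (z = -4 + 126*(5 + 5) = -4 + 126*10 = -4 + 1260 = 1256)
1/(-42*R(2, 2)*(-22) + z) = 1/(-42*(29 + 2)*(-22) + 1256) = 1/(-42*31*(-22) + 1256) = 1/(-1302*(-22) + 1256) = 1/(28644 + 1256) = 1/29900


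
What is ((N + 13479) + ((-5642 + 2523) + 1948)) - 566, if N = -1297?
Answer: 10445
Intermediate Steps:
((N + 13479) + ((-5642 + 2523) + 1948)) - 566 = ((-1297 + 13479) + ((-5642 + 2523) + 1948)) - 566 = (12182 + (-3119 + 1948)) - 566 = (12182 - 1171) - 566 = 11011 - 566 = 10445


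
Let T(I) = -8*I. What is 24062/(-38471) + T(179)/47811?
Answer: -1205518754/1839336981 ≈ -0.65541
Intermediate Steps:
24062/(-38471) + T(179)/47811 = 24062/(-38471) - 8*179/47811 = 24062*(-1/38471) - 1432*1/47811 = -24062/38471 - 1432/47811 = -1205518754/1839336981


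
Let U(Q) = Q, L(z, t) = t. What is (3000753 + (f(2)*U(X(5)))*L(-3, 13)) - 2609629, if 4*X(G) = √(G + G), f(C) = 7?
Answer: 391124 + 91*√10/4 ≈ 3.9120e+5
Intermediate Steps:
X(G) = √2*√G/4 (X(G) = √(G + G)/4 = √(2*G)/4 = (√2*√G)/4 = √2*√G/4)
(3000753 + (f(2)*U(X(5)))*L(-3, 13)) - 2609629 = (3000753 + (7*(√2*√5/4))*13) - 2609629 = (3000753 + (7*(√10/4))*13) - 2609629 = (3000753 + (7*√10/4)*13) - 2609629 = (3000753 + 91*√10/4) - 2609629 = 391124 + 91*√10/4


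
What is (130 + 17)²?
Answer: 21609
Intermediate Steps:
(130 + 17)² = 147² = 21609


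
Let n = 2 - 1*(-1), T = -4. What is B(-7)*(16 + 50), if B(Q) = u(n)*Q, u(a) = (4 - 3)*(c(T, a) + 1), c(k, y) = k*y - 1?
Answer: 5544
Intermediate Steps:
c(k, y) = -1 + k*y
n = 3 (n = 2 + 1 = 3)
u(a) = -4*a (u(a) = (4 - 3)*((-1 - 4*a) + 1) = 1*(-4*a) = -4*a)
B(Q) = -12*Q (B(Q) = (-4*3)*Q = -12*Q)
B(-7)*(16 + 50) = (-12*(-7))*(16 + 50) = 84*66 = 5544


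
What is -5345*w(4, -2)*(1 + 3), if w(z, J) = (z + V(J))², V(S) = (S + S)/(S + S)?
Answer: -534500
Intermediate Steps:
V(S) = 1 (V(S) = (2*S)/((2*S)) = (2*S)*(1/(2*S)) = 1)
w(z, J) = (1 + z)² (w(z, J) = (z + 1)² = (1 + z)²)
-5345*w(4, -2)*(1 + 3) = -5345*(1 + 4)²*(1 + 3) = -5345*5²*4 = -133625*4 = -5345*100 = -534500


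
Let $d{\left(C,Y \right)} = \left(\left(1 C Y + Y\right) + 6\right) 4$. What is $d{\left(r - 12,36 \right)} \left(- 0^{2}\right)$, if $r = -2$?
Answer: $0$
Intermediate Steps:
$d{\left(C,Y \right)} = 24 + 4 Y + 4 C Y$ ($d{\left(C,Y \right)} = \left(\left(C Y + Y\right) + 6\right) 4 = \left(\left(Y + C Y\right) + 6\right) 4 = \left(6 + Y + C Y\right) 4 = 24 + 4 Y + 4 C Y$)
$d{\left(r - 12,36 \right)} \left(- 0^{2}\right) = \left(24 + 4 \cdot 36 + 4 \left(-2 - 12\right) 36\right) \left(- 0^{2}\right) = \left(24 + 144 + 4 \left(-2 - 12\right) 36\right) \left(\left(-1\right) 0\right) = \left(24 + 144 + 4 \left(-14\right) 36\right) 0 = \left(24 + 144 - 2016\right) 0 = \left(-1848\right) 0 = 0$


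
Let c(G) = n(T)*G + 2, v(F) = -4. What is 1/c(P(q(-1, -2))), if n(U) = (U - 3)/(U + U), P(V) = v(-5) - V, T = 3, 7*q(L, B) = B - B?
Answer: 1/2 ≈ 0.50000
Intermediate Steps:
q(L, B) = 0 (q(L, B) = (B - B)/7 = (1/7)*0 = 0)
P(V) = -4 - V
n(U) = (-3 + U)/(2*U) (n(U) = (-3 + U)/((2*U)) = (-3 + U)*(1/(2*U)) = (-3 + U)/(2*U))
c(G) = 2 (c(G) = ((1/2)*(-3 + 3)/3)*G + 2 = ((1/2)*(1/3)*0)*G + 2 = 0*G + 2 = 0 + 2 = 2)
1/c(P(q(-1, -2))) = 1/2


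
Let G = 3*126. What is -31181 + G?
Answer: -30803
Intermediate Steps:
G = 378
-31181 + G = -31181 + 378 = -30803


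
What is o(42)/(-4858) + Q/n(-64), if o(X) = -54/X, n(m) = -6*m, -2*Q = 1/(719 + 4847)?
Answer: 19219093/72682520064 ≈ 0.00026443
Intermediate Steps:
Q = -1/11132 (Q = -1/(2*(719 + 4847)) = -½/5566 = -½*1/5566 = -1/11132 ≈ -8.9831e-5)
o(42)/(-4858) + Q/n(-64) = -54/42/(-4858) - 1/(11132*((-6*(-64)))) = -54*1/42*(-1/4858) - 1/11132/384 = -9/7*(-1/4858) - 1/11132*1/384 = 9/34006 - 1/4274688 = 19219093/72682520064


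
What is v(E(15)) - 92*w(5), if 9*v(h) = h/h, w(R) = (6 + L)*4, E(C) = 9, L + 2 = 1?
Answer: -16559/9 ≈ -1839.9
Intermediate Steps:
L = -1 (L = -2 + 1 = -1)
w(R) = 20 (w(R) = (6 - 1)*4 = 5*4 = 20)
v(h) = ⅑ (v(h) = (h/h)/9 = (⅑)*1 = ⅑)
v(E(15)) - 92*w(5) = ⅑ - 92*20 = ⅑ - 1*1840 = ⅑ - 1840 = -16559/9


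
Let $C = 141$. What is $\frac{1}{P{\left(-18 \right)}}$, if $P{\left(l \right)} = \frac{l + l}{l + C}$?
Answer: $- \frac{41}{12} \approx -3.4167$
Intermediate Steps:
$P{\left(l \right)} = \frac{2 l}{141 + l}$ ($P{\left(l \right)} = \frac{l + l}{l + 141} = \frac{2 l}{141 + l}$)
$\frac{1}{P{\left(-18 \right)}} = \frac{1}{2 \left(-18\right) \frac{1}{141 - 18}} = \frac{1}{2 \left(-18\right) \frac{1}{123}} = \frac{1}{- \frac{12}{41}} = - \frac{41}{12}$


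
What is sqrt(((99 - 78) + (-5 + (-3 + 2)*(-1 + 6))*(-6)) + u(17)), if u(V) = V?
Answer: 7*sqrt(2) ≈ 9.8995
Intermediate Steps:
sqrt(((99 - 78) + (-5 + (-3 + 2)*(-1 + 6))*(-6)) + u(17)) = sqrt(((99 - 78) + (-5 + (-3 + 2)*(-1 + 6))*(-6)) + 17) = sqrt((21 + (-5 - 1*5)*(-6)) + 17) = sqrt((21 + (-5 - 5)*(-6)) + 17) = sqrt((21 - 10*(-6)) + 17) = sqrt((21 + 60) + 17) = sqrt(81 + 17) = sqrt(98) = 7*sqrt(2)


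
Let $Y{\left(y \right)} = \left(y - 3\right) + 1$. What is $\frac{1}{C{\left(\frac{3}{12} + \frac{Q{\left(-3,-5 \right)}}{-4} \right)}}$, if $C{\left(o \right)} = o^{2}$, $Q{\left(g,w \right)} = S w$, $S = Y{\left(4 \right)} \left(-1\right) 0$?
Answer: $16$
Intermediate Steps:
$Y{\left(y \right)} = -2 + y$ ($Y{\left(y \right)} = \left(-3 + y\right) + 1 = -2 + y$)
$S = 0$ ($S = \left(-2 + 4\right) \left(-1\right) 0 = 2 \left(-1\right) 0 = \left(-2\right) 0 = 0$)
$Q{\left(g,w \right)} = 0$ ($Q{\left(g,w \right)} = 0 w = 0$)
$\frac{1}{C{\left(\frac{3}{12} + \frac{Q{\left(-3,-5 \right)}}{-4} \right)}} = \frac{1}{\left(\frac{3}{12} + \frac{0}{-4}\right)^{2}} = \frac{1}{\left(3 \cdot \frac{1}{12} + 0 \left(- \frac{1}{4}\right)\right)^{2}} = \frac{1}{\left(\frac{1}{4} + 0\right)^{2}} = \frac{1}{\left(\frac{1}{4}\right)^{2}} = \frac{1}{\frac{1}{16}} = 16$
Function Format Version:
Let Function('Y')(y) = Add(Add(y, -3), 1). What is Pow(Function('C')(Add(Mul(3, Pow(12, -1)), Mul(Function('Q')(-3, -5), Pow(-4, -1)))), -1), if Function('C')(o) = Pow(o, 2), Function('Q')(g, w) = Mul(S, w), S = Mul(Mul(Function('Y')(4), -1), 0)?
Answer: 16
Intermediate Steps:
Function('Y')(y) = Add(-2, y) (Function('Y')(y) = Add(Add(-3, y), 1) = Add(-2, y))
S = 0 (S = Mul(Mul(Add(-2, 4), -1), 0) = Mul(Mul(2, -1), 0) = Mul(-2, 0) = 0)
Function('Q')(g, w) = 0 (Function('Q')(g, w) = Mul(0, w) = 0)
Pow(Function('C')(Add(Mul(3, Pow(12, -1)), Mul(Function('Q')(-3, -5), Pow(-4, -1)))), -1) = Pow(Pow(Add(Mul(3, Pow(12, -1)), Mul(0, Pow(-4, -1))), 2), -1) = Pow(Pow(Add(Mul(3, Rational(1, 12)), Mul(0, Rational(-1, 4))), 2), -1) = Pow(Pow(Add(Rational(1, 4), 0), 2), -1) = Pow(Pow(Rational(1, 4), 2), -1) = Pow(Rational(1, 16), -1) = 16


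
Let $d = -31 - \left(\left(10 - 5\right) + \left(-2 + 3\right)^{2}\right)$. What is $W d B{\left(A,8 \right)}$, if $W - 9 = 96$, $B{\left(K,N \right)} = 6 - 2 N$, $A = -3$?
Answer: $38850$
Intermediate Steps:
$W = 105$ ($W = 9 + 96 = 105$)
$d = -37$ ($d = -31 - \left(5 + 1^{2}\right) = -31 - \left(5 + 1\right) = -31 - 6 = -37$)
$W d B{\left(A,8 \right)} = 105 \left(-37\right) \left(6 - 16\right) = - 3885 \left(6 - 16\right) = \left(-3885\right) \left(-10\right) = 38850$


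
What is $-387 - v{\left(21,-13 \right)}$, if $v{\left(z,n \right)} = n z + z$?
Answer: $-135$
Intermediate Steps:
$v{\left(z,n \right)} = z + n z$
$-387 - v{\left(21,-13 \right)} = -387 - 21 \left(1 - 13\right) = -387 - 21 \left(-12\right) = -387 - -252 = -387 + 252 = -135$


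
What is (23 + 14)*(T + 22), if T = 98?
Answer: 4440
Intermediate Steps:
(23 + 14)*(T + 22) = (23 + 14)*(98 + 22) = 37*120 = 4440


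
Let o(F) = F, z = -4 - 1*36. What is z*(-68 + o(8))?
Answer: 2400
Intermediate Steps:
z = -40 (z = -4 - 36 = -40)
z*(-68 + o(8)) = -40*(-68 + 8) = -40*(-60) = 2400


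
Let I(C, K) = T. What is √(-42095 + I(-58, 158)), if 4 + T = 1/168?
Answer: I*√297050502/84 ≈ 205.18*I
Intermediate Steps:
T = -671/168 (T = -4 + 1/168 = -671/168 ≈ -3.9940)
I(C, K) = -671/168
√(-42095 + I(-58, 158)) = √(-42095 - 671/168) = √(-7072631/168) = I*√297050502/84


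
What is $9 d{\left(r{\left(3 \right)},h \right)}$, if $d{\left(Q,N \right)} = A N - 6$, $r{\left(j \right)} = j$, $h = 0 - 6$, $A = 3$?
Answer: $-216$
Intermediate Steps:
$h = -6$ ($h = 0 - 6 = -6$)
$d{\left(Q,N \right)} = -6 + 3 N$ ($d{\left(Q,N \right)} = 3 N - 6 = -6 + 3 N$)
$9 d{\left(r{\left(3 \right)},h \right)} = 9 \left(-6 + 3 \left(-6\right)\right) = 9 \left(-6 - 18\right) = 9 \left(-24\right) = -216$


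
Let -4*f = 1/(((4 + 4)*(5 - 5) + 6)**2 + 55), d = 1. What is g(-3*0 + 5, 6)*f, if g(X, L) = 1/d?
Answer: -1/364 ≈ -0.0027473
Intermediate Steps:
f = -1/364 (f = -1/(4*(((4 + 4)*(5 - 5) + 6)**2 + 55)) = -1/(4*((8*0 + 6)**2 + 55)) = -1/(4*((0 + 6)**2 + 55)) = -1/(4*(6**2 + 55)) = -1/(4*(36 + 55)) = -1/4/91 = -1/4*1/91 = -1/364 ≈ -0.0027473)
g(X, L) = 1 (g(X, L) = 1/1 = 1)
g(-3*0 + 5, 6)*f = 1*(-1/364) = -1/364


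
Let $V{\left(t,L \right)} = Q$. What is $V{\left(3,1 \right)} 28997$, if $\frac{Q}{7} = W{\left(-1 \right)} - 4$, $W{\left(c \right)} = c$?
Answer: $-1014895$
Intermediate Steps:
$Q = -35$ ($Q = 7 \left(-1 - 4\right) = 7 \left(-5\right) = -35$)
$V{\left(t,L \right)} = -35$
$V{\left(3,1 \right)} 28997 = \left(-35\right) 28997 = -1014895$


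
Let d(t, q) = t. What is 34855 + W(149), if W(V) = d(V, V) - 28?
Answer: 34976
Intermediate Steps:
W(V) = -28 + V (W(V) = V - 28 = -28 + V)
34855 + W(149) = 34855 + (-28 + 149) = 34855 + 121 = 34976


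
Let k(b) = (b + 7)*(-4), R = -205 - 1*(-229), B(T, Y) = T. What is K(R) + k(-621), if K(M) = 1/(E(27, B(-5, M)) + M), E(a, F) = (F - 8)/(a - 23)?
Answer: 203852/83 ≈ 2456.0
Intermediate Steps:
E(a, F) = (-8 + F)/(-23 + a)
R = 24 (R = -205 + 229 = 24)
k(b) = -28 - 4*b (k(b) = (7 + b)*(-4) = -28 - 4*b)
K(M) = 1/(-13/4 + M) (K(M) = 1/((-8 - 5)/(-23 + 27) + M) = 1/(-13/4 + M))
K(R) + k(-621) = 4/(-13 + 4*24) + (-28 - 4*(-621)) = 4/(-13 + 96) + (-28 + 2484) = 4/83 + 2456 = 203852/83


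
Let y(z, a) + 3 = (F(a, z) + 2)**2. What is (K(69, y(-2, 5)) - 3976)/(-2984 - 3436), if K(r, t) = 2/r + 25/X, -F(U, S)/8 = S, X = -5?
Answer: 274687/442980 ≈ 0.62009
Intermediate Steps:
F(U, S) = -8*S
y(z, a) = -3 + (2 - 8*z)**2 (y(z, a) = -3 + (-8*z + 2)**2 = -3 + (2 - 8*z)**2)
K(r, t) = -5 + 2/r (K(r, t) = 2/r + 25/(-5) = 2/r + 25*(-1/5) = 2/r - 5 = -5 + 2/r)
(K(69, y(-2, 5)) - 3976)/(-2984 - 3436) = ((-5 + 2/69) - 3976)/(-2984 - 3436) = ((-5 + 2*(1/69)) - 3976)/(-6420) = ((-5 + 2/69) - 3976)*(-1/6420) = (-343/69 - 3976)*(-1/6420) = -274687/69*(-1/6420) = 274687/442980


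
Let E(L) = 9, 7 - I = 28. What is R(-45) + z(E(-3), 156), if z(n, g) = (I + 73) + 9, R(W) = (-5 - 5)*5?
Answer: 11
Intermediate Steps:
I = -21 (I = 7 - 1*28 = 7 - 28 = -21)
R(W) = -50 (R(W) = -10*5 = -50)
z(n, g) = 61 (z(n, g) = (-21 + 73) + 9 = 52 + 9 = 61)
R(-45) + z(E(-3), 156) = -50 + 61 = 11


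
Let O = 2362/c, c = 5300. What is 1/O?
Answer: 2650/1181 ≈ 2.2439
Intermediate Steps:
O = 1181/2650 (O = 2362/5300 = 2362*(1/5300) = 1181/2650 ≈ 0.44566)
1/O = 1/(1181/2650) = 2650/1181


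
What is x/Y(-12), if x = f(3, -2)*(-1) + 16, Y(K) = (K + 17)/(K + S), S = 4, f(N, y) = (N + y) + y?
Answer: -136/5 ≈ -27.200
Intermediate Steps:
f(N, y) = N + 2*y
Y(K) = (17 + K)/(4 + K) (Y(K) = (K + 17)/(K + 4) = (17 + K)/(4 + K))
x = 17 (x = (3 + 2*(-2))*(-1) + 16 = (3 - 4)*(-1) + 16 = -1*(-1) + 16 = 1 + 16 = 17)
x/Y(-12) = 17/(((17 - 12)/(4 - 12))) = 17/((5/(-8))) = 17/((-⅛*5)) = 17/(-5/8) = 17*(-8/5) = -136/5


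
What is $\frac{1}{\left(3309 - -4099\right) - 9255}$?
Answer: $- \frac{1}{1847} \approx -0.00054142$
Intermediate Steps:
$\frac{1}{\left(3309 - -4099\right) - 9255} = \frac{1}{\left(3309 + 4099\right) - 9255} = \frac{1}{7408 - 9255} = \frac{1}{-1847} = - \frac{1}{1847}$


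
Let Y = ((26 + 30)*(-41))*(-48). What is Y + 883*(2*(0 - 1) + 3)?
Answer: 111091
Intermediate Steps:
Y = 110208 (Y = (56*(-41))*(-48) = -2296*(-48) = 110208)
Y + 883*(2*(0 - 1) + 3) = 110208 + 883*(2*(0 - 1) + 3) = 110208 + 883*(2*(-1) + 3) = 110208 + 883*(-2 + 3) = 110208 + 883*1 = 110208 + 883 = 111091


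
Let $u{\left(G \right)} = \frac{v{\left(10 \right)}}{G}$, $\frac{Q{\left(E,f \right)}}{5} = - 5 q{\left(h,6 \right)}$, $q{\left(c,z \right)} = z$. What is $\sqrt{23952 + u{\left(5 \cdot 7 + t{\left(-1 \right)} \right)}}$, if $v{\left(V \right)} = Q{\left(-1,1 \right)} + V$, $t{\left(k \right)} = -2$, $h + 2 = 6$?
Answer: $\frac{2 \sqrt{6519777}}{33} \approx 154.75$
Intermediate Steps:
$h = 4$ ($h = -2 + 6 = 4$)
$Q{\left(E,f \right)} = -150$ ($Q{\left(E,f \right)} = 5 \left(\left(-5\right) 6\right) = 5 \left(-30\right) = -150$)
$v{\left(V \right)} = -150 + V$
$u{\left(G \right)} = - \frac{140}{G}$ ($u{\left(G \right)} = \frac{-150 + 10}{G} = - \frac{140}{G}$)
$\sqrt{23952 + u{\left(5 \cdot 7 + t{\left(-1 \right)} \right)}} = \sqrt{23952 - \frac{140}{5 \cdot 7 - 2}} = \sqrt{23952 - \frac{140}{35 - 2}} = \sqrt{23952 - \frac{140}{33}} = \sqrt{\frac{790276}{33}} = \frac{2 \sqrt{6519777}}{33}$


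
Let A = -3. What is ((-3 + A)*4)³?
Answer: -13824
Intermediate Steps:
((-3 + A)*4)³ = ((-3 - 3)*4)³ = (-6*4)³ = (-24)³ = -13824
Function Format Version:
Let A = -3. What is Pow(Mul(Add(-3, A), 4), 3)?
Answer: -13824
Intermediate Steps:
Pow(Mul(Add(-3, A), 4), 3) = Pow(Mul(Add(-3, -3), 4), 3) = Pow(Mul(-6, 4), 3) = Pow(-24, 3) = -13824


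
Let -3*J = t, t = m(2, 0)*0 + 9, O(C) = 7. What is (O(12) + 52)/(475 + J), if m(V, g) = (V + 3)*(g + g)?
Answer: ⅛ ≈ 0.12500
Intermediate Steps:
m(V, g) = 2*g*(3 + V) (m(V, g) = (3 + V)*(2*g) = 2*g*(3 + V))
t = 9 (t = (2*0*(3 + 2))*0 + 9 = (2*0*5)*0 + 9 = 0*0 + 9 = 0 + 9 = 9)
J = -3 (J = -⅓*9 = -3)
(O(12) + 52)/(475 + J) = (7 + 52)/(475 - 3) = 59/472 = 59*(1/472) = ⅛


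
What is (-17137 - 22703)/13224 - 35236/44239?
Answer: -92851776/24375689 ≈ -3.8092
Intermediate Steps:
(-17137 - 22703)/13224 - 35236/44239 = -39840*1/13224 - 35236*1/44239 = -1660/551 - 35236/44239 = -92851776/24375689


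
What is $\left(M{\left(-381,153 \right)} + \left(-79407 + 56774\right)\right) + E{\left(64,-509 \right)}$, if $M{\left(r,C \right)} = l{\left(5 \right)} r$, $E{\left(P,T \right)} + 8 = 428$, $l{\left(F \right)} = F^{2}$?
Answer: $-31738$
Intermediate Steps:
$E{\left(P,T \right)} = 420$ ($E{\left(P,T \right)} = -8 + 428 = 420$)
$M{\left(r,C \right)} = 25 r$ ($M{\left(r,C \right)} = 5^{2} r = 25 r$)
$\left(M{\left(-381,153 \right)} + \left(-79407 + 56774\right)\right) + E{\left(64,-509 \right)} = \left(25 \left(-381\right) + \left(-79407 + 56774\right)\right) + 420 = \left(-9525 - 22633\right) + 420 = -32158 + 420 = -31738$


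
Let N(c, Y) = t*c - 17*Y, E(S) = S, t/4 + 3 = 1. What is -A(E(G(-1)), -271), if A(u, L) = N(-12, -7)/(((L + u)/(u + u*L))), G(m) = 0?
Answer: 0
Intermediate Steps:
t = -8 (t = -12 + 4*1 = -12 + 4 = -8)
N(c, Y) = -17*Y - 8*c (N(c, Y) = -8*c - 17*Y = -17*Y - 8*c)
A(u, L) = 215*(u + L*u)/(L + u) (A(u, L) = (-17*(-7) - 8*(-12))/(((L + u)/(u + u*L))) = (119 + 96)/(((L + u)/(u + L*u))) = 215/(((L + u)/(u + L*u))) = 215*((u + L*u)/(L + u)) = 215*(u + L*u)/(L + u))
-A(E(G(-1)), -271) = -215*0*(1 - 271)/(-271 + 0) = -215*0*(-270)/(-271) = -215*0*(-1)*(-270)/271 = -1*0 = 0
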